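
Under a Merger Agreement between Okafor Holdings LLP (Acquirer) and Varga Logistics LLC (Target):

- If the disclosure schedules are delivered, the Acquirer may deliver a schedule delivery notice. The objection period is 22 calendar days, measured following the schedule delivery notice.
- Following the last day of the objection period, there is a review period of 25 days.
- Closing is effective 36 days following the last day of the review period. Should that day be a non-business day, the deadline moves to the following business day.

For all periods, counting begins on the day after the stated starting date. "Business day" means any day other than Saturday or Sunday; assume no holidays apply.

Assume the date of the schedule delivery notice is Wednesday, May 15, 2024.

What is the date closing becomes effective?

The last day of the objection period: May 15, 2024 + 22 days = Jun 6, 2024.
The last day of the review period: 25 calendar days after Jun 6, 2024 is Jul 1, 2024.
Adding 36 calendar days to Jul 1, 2024 gives Aug 6, 2024, which is the date closing becomes effective. Aug 6, 2024 is a Tuesday, so no roll-forward applies.

Aug 6, 2024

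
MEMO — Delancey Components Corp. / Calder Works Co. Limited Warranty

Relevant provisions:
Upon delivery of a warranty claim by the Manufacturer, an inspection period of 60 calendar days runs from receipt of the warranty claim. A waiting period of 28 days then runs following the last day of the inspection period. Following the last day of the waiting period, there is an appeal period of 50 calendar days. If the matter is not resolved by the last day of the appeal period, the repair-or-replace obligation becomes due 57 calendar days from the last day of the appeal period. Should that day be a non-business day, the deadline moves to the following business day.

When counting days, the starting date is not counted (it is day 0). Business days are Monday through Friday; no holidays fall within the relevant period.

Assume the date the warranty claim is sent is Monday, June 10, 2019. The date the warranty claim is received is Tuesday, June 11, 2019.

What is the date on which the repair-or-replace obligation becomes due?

Adding 60 calendar days to June 11, 2019 gives August 10, 2019, which is the last day of the inspection period.
Adding 28 calendar days to August 10, 2019 gives September 7, 2019, which is the last day of the waiting period.
Adding 50 calendar days to September 7, 2019 gives October 27, 2019, which is the last day of the appeal period.
The date on which the repair-or-replace obligation becomes due: October 27, 2019 + 57 days = December 23, 2019. December 23, 2019 is a Monday, so no roll-forward applies.

December 23, 2019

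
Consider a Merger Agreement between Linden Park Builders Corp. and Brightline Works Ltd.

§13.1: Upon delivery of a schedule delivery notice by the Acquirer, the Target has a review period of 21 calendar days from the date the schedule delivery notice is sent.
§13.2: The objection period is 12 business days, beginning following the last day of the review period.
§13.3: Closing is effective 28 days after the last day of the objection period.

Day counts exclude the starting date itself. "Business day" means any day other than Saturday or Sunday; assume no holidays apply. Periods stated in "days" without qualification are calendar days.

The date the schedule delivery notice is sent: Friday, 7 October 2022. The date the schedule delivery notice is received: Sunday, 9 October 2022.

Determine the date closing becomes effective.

13 December 2022

The last day of the review period: 21 calendar days after 7 October 2022 is 28 October 2022.
The last day of the objection period: 12 business days after Friday, 28 October 2022, skipping weekends — Oct 31, Nov 1, Nov 2, Nov 3, …, Nov 11, Nov 14, Nov 15 — lands on Tuesday, 15 November 2022.
The date closing becomes effective: 15 November 2022 + 28 days = 13 December 2022.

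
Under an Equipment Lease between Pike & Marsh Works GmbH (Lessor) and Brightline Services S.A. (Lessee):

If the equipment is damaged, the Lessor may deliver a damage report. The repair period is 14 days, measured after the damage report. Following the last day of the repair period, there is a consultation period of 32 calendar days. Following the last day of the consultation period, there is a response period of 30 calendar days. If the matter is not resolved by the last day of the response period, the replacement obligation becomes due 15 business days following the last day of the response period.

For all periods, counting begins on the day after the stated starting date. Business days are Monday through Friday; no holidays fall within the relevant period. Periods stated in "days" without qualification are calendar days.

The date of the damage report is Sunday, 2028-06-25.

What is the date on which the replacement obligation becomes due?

The last day of the repair period: 2028-06-25 + 14 days = 2028-07-09.
The last day of the consultation period: 2028-07-09 + 32 days = 2028-08-10.
The last day of the response period: 2028-08-10 + 30 days = 2028-09-09.
From Saturday, 2028-09-09, 15 business days (Sep 11, Sep 12, Sep 13, Sep 14, …, Sep 27, Sep 28, Sep 29, skipping weekends) brings us to Friday, 2028-09-29, which is the date on which the replacement obligation becomes due.

2028-09-29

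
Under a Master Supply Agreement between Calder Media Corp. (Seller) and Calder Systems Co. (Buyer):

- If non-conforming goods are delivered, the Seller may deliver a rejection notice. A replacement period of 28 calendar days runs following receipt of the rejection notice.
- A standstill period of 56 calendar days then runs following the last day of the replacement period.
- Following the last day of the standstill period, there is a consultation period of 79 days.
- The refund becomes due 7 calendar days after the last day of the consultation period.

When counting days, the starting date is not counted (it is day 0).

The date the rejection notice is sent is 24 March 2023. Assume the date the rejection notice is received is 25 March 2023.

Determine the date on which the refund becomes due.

Adding 28 calendar days to 25 March 2023 gives 22 April 2023, which is the last day of the replacement period.
The last day of the standstill period: 56 calendar days after 22 April 2023 is 17 June 2023.
The last day of the consultation period: 17 June 2023 + 79 days = 4 September 2023.
Adding 7 calendar days to 4 September 2023 gives 11 September 2023, which is the date on which the refund becomes due.

11 September 2023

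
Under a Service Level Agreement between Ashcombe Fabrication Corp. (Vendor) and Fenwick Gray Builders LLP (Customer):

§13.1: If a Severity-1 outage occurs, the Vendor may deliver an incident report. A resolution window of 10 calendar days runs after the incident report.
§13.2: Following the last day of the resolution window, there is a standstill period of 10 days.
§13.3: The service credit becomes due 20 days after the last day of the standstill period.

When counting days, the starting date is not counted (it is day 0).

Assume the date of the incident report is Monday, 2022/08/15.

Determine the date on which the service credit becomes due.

2022/09/24

Adding 10 calendar days to 2022/08/15 gives 2022/08/25, which is the last day of the resolution window.
Adding 10 calendar days to 2022/08/25 gives 2022/09/04, which is the last day of the standstill period.
Adding 20 calendar days to 2022/09/04 gives 2022/09/24, which is the date on which the service credit becomes due.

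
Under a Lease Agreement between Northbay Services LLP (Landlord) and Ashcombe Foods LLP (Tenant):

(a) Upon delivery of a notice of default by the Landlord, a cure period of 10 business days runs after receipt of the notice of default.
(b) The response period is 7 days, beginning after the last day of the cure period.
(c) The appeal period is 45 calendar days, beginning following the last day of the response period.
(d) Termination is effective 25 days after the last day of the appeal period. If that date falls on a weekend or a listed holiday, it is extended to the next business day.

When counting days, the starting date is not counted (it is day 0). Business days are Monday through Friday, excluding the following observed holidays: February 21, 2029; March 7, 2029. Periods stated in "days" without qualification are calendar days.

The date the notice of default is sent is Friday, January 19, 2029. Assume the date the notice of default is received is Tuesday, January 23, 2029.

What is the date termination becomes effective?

April 24, 2029

The last day of the cure period: 10 business days after Tuesday, January 23, 2029, skipping weekends — Jan 24, Jan 25, Jan 26, Jan 29, Jan 30, Jan 31, Feb 1, Feb 2, Feb 5, Feb 6 — lands on Tuesday, February 6, 2029.
The last day of the response period: 7 calendar days after February 6, 2029 is February 13, 2029.
Adding 45 calendar days to February 13, 2029 gives March 30, 2029, which is the last day of the appeal period.
The date termination becomes effective: March 30, 2029 + 25 days = April 24, 2029. April 24, 2029 is a Tuesday and is not a listed holiday, so no roll-forward applies.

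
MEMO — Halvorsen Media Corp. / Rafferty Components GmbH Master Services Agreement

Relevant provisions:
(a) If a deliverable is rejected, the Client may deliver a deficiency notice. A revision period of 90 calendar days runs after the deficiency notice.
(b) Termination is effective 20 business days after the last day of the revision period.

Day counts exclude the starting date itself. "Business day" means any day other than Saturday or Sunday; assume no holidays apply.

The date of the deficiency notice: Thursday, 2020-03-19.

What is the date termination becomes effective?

The last day of the revision period: 90 calendar days after 2020-03-19 is 2020-06-17.
From Wednesday, 2020-06-17, 20 business days (Jun 18, Jun 19, Jun 22, Jun 23, …, Jul 13, Jul 14, Jul 15, skipping weekends) brings us to Wednesday, 2020-07-15, which is the date termination becomes effective.

2020-07-15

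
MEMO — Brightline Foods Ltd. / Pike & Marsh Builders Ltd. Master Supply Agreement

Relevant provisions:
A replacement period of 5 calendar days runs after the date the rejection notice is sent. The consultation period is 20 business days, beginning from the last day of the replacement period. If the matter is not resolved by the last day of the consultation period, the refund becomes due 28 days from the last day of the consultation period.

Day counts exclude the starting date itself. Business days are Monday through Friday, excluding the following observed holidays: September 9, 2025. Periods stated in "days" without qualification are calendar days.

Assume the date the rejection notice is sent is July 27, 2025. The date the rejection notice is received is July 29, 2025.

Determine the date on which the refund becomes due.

The last day of the replacement period: 5 calendar days after July 27, 2025 is August 1, 2025.
The last day of the consultation period: 20 business days after Friday, August 1, 2025, skipping weekends — Aug 4, Aug 5, Aug 6, Aug 7, …, Aug 27, Aug 28, Aug 29 — lands on Friday, August 29, 2025.
Adding 28 calendar days to August 29, 2025 gives September 26, 2025, which is the date on which the refund becomes due.

September 26, 2025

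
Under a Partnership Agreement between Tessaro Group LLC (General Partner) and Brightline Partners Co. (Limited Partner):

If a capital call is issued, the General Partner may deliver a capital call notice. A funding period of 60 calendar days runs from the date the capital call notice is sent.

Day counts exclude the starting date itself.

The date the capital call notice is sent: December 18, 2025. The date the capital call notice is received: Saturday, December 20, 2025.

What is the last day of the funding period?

Adding 60 calendar days to December 18, 2025 gives February 16, 2026, which is the last day of the funding period.

February 16, 2026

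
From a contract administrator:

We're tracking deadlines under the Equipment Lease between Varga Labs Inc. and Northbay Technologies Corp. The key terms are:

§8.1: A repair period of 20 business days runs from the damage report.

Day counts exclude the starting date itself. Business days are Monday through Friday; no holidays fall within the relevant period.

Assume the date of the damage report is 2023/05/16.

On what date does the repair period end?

The last day of the repair period: 20 business days after Tuesday, 2023/05/16, skipping weekends — May 17, May 18, May 19, May 22, …, Jun 9, Jun 12, Jun 13 — lands on Tuesday, 2023/06/13.

2023/06/13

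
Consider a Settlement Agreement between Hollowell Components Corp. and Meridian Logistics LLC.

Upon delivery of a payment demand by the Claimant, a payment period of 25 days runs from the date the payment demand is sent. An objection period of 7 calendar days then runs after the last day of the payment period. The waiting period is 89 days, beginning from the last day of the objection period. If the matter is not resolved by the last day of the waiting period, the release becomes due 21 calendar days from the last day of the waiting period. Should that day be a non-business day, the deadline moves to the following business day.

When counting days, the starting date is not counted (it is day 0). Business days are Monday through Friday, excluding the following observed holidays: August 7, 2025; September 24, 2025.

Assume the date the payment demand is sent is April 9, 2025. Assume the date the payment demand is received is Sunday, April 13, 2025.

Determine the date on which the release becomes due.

The last day of the payment period: 25 calendar days after April 9, 2025 is May 4, 2025.
The last day of the objection period: 7 calendar days after May 4, 2025 is May 11, 2025.
Adding 89 calendar days to May 11, 2025 gives August 8, 2025, which is the last day of the waiting period.
The date on which the release becomes due: 21 calendar days after August 8, 2025 is August 29, 2025. August 29, 2025 is a Friday and is not a listed holiday, so no roll-forward applies.

August 29, 2025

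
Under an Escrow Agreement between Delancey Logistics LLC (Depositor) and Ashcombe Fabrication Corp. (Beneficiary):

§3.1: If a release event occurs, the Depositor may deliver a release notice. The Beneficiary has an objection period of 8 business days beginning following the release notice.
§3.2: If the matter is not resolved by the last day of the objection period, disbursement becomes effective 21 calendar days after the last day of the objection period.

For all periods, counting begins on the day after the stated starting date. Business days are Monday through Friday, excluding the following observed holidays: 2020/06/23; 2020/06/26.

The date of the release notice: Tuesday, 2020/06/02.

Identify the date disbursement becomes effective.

2020/07/03

The last day of the objection period: 8 business days after Tuesday, 2020/06/02, skipping weekends — Jun 3, Jun 4, Jun 5, Jun 8, Jun 9, Jun 10, Jun 11, Jun 12 — lands on Friday, 2020/06/12.
The date disbursement becomes effective: 2020/06/12 + 21 days = 2020/07/03.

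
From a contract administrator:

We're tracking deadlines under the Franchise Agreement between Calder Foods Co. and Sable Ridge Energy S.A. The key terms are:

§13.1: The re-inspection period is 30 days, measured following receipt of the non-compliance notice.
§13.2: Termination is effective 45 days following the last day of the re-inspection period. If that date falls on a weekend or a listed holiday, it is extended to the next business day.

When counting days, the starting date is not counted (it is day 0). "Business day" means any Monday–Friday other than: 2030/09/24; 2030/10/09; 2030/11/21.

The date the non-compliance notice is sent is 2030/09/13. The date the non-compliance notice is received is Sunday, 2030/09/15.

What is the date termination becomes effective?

Adding 30 calendar days to 2030/09/15 gives 2030/10/15, which is the last day of the re-inspection period.
The date termination becomes effective: 45 calendar days after 2030/10/15 is 2030/11/29. 2030/11/29 is a Friday and is not a listed holiday, so no roll-forward applies.

2030/11/29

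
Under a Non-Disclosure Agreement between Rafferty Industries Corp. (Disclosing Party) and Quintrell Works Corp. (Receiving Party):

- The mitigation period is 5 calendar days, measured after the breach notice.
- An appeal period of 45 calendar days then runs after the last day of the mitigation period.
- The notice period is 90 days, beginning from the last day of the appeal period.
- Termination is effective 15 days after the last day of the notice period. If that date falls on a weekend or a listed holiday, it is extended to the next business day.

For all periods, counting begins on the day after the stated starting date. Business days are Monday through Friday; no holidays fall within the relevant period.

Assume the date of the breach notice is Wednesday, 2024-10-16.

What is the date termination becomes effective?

The last day of the mitigation period: 2024-10-16 + 5 days = 2024-10-21.
Adding 45 calendar days to 2024-10-21 gives 2024-12-05, which is the last day of the appeal period.
Adding 90 calendar days to 2024-12-05 gives 2025-03-05, which is the last day of the notice period.
The date termination becomes effective: 2025-03-05 + 15 days = 2025-03-20. 2025-03-20 is a Thursday, so no roll-forward applies.

2025-03-20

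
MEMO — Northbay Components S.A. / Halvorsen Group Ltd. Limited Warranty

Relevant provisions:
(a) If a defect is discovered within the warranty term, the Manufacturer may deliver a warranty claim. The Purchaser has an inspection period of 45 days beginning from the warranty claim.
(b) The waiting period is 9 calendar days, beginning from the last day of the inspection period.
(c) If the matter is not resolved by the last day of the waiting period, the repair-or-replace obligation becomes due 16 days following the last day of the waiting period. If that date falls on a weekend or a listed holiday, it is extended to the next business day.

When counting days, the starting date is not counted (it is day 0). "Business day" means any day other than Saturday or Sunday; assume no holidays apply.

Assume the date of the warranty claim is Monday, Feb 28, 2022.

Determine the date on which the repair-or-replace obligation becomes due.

May 9, 2022

Adding 45 calendar days to Feb 28, 2022 gives Apr 14, 2022, which is the last day of the inspection period.
The last day of the waiting period: 9 calendar days after Apr 14, 2022 is Apr 23, 2022.
Adding 16 calendar days to Apr 23, 2022 gives May 9, 2022, which is the date on which the repair-or-replace obligation becomes due. May 9, 2022 is a Monday, so no roll-forward applies.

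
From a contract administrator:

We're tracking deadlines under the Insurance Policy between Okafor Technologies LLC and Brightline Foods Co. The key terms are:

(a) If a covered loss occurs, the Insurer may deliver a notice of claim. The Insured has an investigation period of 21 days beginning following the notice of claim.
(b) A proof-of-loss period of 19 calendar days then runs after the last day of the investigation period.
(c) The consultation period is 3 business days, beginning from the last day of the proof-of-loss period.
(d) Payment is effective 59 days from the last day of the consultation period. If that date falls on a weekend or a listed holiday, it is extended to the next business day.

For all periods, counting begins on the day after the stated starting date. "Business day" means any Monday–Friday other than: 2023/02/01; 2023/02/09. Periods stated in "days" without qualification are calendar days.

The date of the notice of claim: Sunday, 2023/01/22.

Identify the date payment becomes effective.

2023/05/08

The last day of the investigation period: 21 calendar days after 2023/01/22 is 2023/02/12.
The last day of the proof-of-loss period: 2023/02/12 + 19 days = 2023/03/03.
The last day of the consultation period: 3 business days after Friday, 2023/03/03, skipping weekends — Mar 6, Mar 7, Mar 8 — lands on Wednesday, 2023/03/08.
The date payment becomes effective: 2023/03/08 + 59 days = 2023/05/06. That falls on a Saturday, so it rolls to the next business day, Monday, 2023/05/08.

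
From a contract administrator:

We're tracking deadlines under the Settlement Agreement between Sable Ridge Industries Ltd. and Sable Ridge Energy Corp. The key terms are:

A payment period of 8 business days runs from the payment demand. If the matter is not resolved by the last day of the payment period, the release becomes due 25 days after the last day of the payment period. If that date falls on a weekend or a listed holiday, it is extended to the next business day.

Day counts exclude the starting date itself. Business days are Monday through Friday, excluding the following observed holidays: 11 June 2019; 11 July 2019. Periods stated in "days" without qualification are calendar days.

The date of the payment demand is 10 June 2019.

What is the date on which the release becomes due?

16 July 2019

The last day of the payment period: 8 business days after Monday, 10 June 2019, skipping weekends and the listed holiday on Jun 11 — Jun 12, Jun 13, Jun 14, Jun 17, Jun 18, Jun 19, Jun 20, Jun 21 — lands on Friday, 21 June 2019.
Adding 25 calendar days to 21 June 2019 gives 16 July 2019, which is the date on which the release becomes due. 16 July 2019 is a Tuesday and is not a listed holiday, so no roll-forward applies.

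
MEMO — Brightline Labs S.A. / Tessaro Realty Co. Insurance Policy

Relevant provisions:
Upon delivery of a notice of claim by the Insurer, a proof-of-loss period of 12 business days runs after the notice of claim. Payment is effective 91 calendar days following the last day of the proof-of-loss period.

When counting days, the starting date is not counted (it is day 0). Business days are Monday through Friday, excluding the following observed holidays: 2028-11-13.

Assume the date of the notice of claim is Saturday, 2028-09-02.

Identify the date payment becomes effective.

2028-12-19

The last day of the proof-of-loss period: counting 12 business days from Saturday, 2028-09-02 (Sep 4, Sep 5, Sep 6, Sep 7, …, Sep 15, Sep 18, Sep 19, skipping weekends) reaches Tuesday, 2028-09-19.
The date payment becomes effective: 2028-09-19 + 91 days = 2028-12-19.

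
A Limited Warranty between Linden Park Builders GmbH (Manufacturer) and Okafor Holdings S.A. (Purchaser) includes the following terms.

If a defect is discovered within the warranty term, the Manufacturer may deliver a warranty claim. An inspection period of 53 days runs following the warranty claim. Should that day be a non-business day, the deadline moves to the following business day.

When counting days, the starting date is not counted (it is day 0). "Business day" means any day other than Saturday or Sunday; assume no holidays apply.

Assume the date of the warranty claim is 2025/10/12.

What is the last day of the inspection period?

Adding 53 calendar days to 2025/10/12 gives 2025/12/04, which is the last day of the inspection period. 2025/12/04 is a Thursday, so no roll-forward applies.

2025/12/04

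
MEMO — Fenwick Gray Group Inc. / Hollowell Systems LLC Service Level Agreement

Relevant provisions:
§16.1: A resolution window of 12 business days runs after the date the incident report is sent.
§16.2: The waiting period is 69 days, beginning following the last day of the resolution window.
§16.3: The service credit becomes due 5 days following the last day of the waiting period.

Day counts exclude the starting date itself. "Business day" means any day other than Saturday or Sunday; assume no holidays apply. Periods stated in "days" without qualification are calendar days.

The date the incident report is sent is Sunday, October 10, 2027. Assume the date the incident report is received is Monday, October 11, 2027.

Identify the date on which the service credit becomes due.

January 8, 2028

From Sunday, October 10, 2027, 12 business days (Oct 11, Oct 12, Oct 13, Oct 14, …, Oct 22, Oct 25, Oct 26, skipping weekends) brings us to Tuesday, October 26, 2027, which is the last day of the resolution window.
Adding 69 calendar days to October 26, 2027 gives January 3, 2028, which is the last day of the waiting period.
Adding 5 calendar days to January 3, 2028 gives January 8, 2028, which is the date on which the service credit becomes due.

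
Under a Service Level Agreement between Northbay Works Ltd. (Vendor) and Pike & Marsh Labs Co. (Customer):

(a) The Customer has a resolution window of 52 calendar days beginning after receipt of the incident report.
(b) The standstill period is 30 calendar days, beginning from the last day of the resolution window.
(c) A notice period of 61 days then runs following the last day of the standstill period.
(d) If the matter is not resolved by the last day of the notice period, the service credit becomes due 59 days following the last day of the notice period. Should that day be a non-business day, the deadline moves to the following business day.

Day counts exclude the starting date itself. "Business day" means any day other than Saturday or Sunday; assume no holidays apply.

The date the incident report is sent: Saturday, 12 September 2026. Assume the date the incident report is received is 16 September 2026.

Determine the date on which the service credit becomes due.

Adding 52 calendar days to 16 September 2026 gives 7 November 2026, which is the last day of the resolution window.
The last day of the standstill period: 30 calendar days after 7 November 2026 is 7 December 2026.
The last day of the notice period: 61 calendar days after 7 December 2026 is 6 February 2027.
Adding 59 calendar days to 6 February 2027 gives 6 April 2027, which is the date on which the service credit becomes due. 6 April 2027 is a Tuesday, so no roll-forward applies.

6 April 2027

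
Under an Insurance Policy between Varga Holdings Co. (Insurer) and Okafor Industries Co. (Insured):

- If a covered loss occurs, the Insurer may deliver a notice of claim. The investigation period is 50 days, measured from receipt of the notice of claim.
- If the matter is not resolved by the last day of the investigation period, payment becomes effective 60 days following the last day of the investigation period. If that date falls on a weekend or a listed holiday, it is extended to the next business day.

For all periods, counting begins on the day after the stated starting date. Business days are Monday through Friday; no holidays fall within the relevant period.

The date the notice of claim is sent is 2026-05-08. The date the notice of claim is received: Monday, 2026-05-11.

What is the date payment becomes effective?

The last day of the investigation period: 2026-05-11 + 50 days = 2026-06-30.
Adding 60 calendar days to 2026-06-30 gives 2026-08-29, which is the date payment becomes effective. That falls on a Saturday, so it rolls to the next business day, Monday, 2026-08-31.

2026-08-31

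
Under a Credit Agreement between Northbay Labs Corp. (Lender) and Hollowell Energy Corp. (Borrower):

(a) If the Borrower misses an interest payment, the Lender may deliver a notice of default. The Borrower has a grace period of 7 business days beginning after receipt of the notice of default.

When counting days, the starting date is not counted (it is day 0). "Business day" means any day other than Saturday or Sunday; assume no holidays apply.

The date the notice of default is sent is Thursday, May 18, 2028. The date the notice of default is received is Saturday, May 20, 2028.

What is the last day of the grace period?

The last day of the grace period: 7 business days after Saturday, May 20, 2028, skipping weekends — May 22, May 23, May 24, May 25, May 26, May 29, May 30 — lands on Tuesday, May 30, 2028.

May 30, 2028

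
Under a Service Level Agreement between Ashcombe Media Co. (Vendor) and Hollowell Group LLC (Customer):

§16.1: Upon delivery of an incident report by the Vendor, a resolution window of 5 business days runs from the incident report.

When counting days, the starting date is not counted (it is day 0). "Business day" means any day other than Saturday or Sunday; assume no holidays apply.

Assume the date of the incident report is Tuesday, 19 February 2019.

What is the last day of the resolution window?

The last day of the resolution window: counting 5 business days from Tuesday, 19 February 2019 (Feb 20, Feb 21, Feb 22, Feb 25, Feb 26, skipping weekends) reaches Tuesday, 26 February 2019.

26 February 2019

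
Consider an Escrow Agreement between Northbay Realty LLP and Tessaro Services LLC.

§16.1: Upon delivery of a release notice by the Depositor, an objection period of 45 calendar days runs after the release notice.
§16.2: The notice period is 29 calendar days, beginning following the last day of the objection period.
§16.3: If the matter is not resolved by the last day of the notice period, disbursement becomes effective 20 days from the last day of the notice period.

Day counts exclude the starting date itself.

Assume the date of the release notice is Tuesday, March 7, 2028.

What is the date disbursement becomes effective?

The last day of the objection period: March 7, 2028 + 45 days = April 21, 2028.
Adding 29 calendar days to April 21, 2028 gives May 20, 2028, which is the last day of the notice period.
Adding 20 calendar days to May 20, 2028 gives June 9, 2028, which is the date disbursement becomes effective.

June 9, 2028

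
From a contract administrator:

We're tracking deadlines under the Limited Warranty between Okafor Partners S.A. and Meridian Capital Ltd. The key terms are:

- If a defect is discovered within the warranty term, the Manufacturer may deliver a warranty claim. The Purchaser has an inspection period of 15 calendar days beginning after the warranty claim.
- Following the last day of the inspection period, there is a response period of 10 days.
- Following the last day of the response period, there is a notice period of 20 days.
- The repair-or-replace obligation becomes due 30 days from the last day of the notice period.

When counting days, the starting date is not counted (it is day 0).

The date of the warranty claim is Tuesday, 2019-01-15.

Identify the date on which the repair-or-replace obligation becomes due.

Adding 15 calendar days to 2019-01-15 gives 2019-01-30, which is the last day of the inspection period.
The last day of the response period: 10 calendar days after 2019-01-30 is 2019-02-09.
The last day of the notice period: 20 calendar days after 2019-02-09 is 2019-03-01.
The date on which the repair-or-replace obligation becomes due: 30 calendar days after 2019-03-01 is 2019-03-31.

2019-03-31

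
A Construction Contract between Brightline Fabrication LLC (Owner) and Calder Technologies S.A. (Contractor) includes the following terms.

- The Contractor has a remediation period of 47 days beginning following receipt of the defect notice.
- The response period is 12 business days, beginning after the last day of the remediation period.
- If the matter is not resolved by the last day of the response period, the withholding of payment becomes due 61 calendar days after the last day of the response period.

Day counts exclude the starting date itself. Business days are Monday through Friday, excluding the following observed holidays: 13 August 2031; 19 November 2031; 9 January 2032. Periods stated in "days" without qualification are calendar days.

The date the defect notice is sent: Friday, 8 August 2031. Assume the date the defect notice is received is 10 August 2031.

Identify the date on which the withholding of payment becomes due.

14 December 2031

The last day of the remediation period: 10 August 2031 + 47 days = 26 September 2031.
From Friday, 26 September 2031, 12 business days (Sep 29, Sep 30, Oct 1, Oct 2, …, Oct 10, Oct 13, Oct 14, skipping weekends) brings us to Tuesday, 14 October 2031, which is the last day of the response period.
Adding 61 calendar days to 14 October 2031 gives 14 December 2031, which is the date on which the withholding of payment becomes due.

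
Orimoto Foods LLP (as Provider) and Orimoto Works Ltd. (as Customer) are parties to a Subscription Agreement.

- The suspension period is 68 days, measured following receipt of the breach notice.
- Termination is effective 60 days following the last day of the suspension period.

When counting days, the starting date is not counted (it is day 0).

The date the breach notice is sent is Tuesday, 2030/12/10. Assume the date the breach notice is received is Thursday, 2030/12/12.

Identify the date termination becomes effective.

2031/04/19

The last day of the suspension period: 2030/12/12 + 68 days = 2031/02/18.
The date termination becomes effective: 60 calendar days after 2031/02/18 is 2031/04/19.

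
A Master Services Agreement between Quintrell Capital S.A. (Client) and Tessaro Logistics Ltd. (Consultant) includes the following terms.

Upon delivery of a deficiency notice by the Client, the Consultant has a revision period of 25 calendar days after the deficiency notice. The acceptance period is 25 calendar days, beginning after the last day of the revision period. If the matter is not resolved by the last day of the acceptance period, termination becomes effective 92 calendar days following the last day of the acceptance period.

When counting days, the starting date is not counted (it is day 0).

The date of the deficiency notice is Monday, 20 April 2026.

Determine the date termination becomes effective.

The last day of the revision period: 25 calendar days after 20 April 2026 is 15 May 2026.
Adding 25 calendar days to 15 May 2026 gives 9 June 2026, which is the last day of the acceptance period.
The date termination becomes effective: 92 calendar days after 9 June 2026 is 9 September 2026.

9 September 2026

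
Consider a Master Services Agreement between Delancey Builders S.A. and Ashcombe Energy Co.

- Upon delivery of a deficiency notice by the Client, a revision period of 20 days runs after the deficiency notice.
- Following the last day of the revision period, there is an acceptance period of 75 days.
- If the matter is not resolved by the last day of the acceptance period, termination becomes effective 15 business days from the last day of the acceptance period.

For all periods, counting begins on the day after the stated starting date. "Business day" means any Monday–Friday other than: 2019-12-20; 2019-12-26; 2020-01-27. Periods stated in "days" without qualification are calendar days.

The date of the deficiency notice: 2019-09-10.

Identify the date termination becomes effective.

2020-01-07

The last day of the revision period: 20 calendar days after 2019-09-10 is 2019-09-30.
The last day of the acceptance period: 2019-09-30 + 75 days = 2019-12-14.
From Saturday, 2019-12-14, 15 business days (Dec 16, Dec 17, Dec 18, Dec 19, …, Jan 3, Jan 6, Jan 7, skipping weekends and the listed holidays on Dec 20, Dec 26) brings us to Tuesday, 2020-01-07, which is the date termination becomes effective.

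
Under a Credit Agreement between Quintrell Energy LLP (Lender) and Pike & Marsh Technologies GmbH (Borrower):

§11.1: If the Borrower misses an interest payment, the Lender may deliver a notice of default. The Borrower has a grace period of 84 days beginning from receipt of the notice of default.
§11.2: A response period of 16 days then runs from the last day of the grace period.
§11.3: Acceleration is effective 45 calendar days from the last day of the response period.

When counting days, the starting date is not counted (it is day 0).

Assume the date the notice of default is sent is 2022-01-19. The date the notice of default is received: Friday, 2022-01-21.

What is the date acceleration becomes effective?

2022-06-15

The last day of the grace period: 84 calendar days after 2022-01-21 is 2022-04-15.
Adding 16 calendar days to 2022-04-15 gives 2022-05-01, which is the last day of the response period.
Adding 45 calendar days to 2022-05-01 gives 2022-06-15, which is the date acceleration becomes effective.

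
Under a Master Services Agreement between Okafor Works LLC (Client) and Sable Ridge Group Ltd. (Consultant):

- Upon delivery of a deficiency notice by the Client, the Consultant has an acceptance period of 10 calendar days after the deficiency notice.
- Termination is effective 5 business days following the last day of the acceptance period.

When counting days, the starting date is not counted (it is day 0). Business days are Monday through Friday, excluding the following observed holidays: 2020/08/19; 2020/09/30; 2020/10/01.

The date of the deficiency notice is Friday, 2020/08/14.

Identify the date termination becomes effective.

Adding 10 calendar days to 2020/08/14 gives 2020/08/24, which is the last day of the acceptance period.
The date termination becomes effective: 5 business days after Monday, 2020/08/24, skipping weekends — Aug 25, Aug 26, Aug 27, Aug 28, Aug 31 — lands on Monday, 2020/08/31.

2020/08/31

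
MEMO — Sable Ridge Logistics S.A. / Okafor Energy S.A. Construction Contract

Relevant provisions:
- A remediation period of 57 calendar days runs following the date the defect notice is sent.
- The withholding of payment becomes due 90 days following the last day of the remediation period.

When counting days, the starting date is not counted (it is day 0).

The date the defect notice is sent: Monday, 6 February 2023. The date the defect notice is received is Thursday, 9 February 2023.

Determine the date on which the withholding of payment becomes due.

3 July 2023

The last day of the remediation period: 6 February 2023 + 57 days = 4 April 2023.
Adding 90 calendar days to 4 April 2023 gives 3 July 2023, which is the date on which the withholding of payment becomes due.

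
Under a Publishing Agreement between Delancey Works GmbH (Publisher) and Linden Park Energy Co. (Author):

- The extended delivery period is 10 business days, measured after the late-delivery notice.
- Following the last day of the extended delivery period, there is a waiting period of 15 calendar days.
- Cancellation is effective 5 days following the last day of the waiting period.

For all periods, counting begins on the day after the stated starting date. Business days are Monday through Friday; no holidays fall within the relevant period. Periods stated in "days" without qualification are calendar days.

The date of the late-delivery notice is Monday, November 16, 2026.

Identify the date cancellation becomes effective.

December 20, 2026

From Monday, November 16, 2026, 10 business days (Nov 17, Nov 18, Nov 19, Nov 20, Nov 23, Nov 24, Nov 25, Nov 26, Nov 27, Nov 30, skipping weekends) brings us to Monday, November 30, 2026, which is the last day of the extended delivery period.
The last day of the waiting period: November 30, 2026 + 15 days = December 15, 2026.
The date cancellation becomes effective: 5 calendar days after December 15, 2026 is December 20, 2026.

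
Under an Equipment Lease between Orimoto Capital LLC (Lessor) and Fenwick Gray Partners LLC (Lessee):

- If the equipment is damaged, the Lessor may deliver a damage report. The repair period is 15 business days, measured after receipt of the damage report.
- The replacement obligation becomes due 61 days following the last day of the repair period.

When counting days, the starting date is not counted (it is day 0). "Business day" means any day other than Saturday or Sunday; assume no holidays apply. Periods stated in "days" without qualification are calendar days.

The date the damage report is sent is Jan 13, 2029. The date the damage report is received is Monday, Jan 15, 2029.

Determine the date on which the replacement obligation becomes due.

Apr 7, 2029

The last day of the repair period: counting 15 business days from Monday, Jan 15, 2029 (Jan 16, Jan 17, Jan 18, Jan 19, …, Feb 1, Feb 2, Feb 5, skipping weekends) reaches Monday, Feb 5, 2029.
The date on which the replacement obligation becomes due: 61 calendar days after Feb 5, 2029 is Apr 7, 2029.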